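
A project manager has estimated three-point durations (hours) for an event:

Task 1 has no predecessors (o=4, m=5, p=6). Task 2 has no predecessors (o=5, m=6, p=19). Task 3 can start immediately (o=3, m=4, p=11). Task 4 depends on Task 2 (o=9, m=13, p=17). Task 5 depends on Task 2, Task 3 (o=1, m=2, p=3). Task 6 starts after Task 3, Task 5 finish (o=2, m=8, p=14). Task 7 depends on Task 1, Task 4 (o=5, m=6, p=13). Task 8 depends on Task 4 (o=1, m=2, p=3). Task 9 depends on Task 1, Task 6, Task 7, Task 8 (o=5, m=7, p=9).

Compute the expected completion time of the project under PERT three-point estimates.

35 hours

te_Task 1 = (4 + 4·5 + 6)/6 = 30/6 = 5
te_Task 2 = (5 + 4·6 + 19)/6 = 48/6 = 8
te_Task 3 = (3 + 4·4 + 11)/6 = 30/6 = 5
te_Task 4 = (9 + 4·13 + 17)/6 = 78/6 = 13
te_Task 5 = (1 + 4·2 + 3)/6 = 12/6 = 2
te_Task 6 = (2 + 4·8 + 14)/6 = 48/6 = 8
te_Task 7 = (5 + 4·6 + 13)/6 = 42/6 = 7
te_Task 8 = (1 + 4·2 + 3)/6 = 12/6 = 2
te_Task 9 = (5 + 4·7 + 9)/6 = 42/6 = 7

Forward pass:
ES_Task 1 = 0; EF_Task 1 = 5
ES_Task 2 = 0; EF_Task 2 = 8
ES_Task 3 = 0; EF_Task 3 = 5
ES_Task 4 = 8; EF_Task 4 = 8+13 = 21
ES_Task 5 = max(EF_Task 2=8, EF_Task 3=5) = 8; EF_Task 5 = 8+2 = 10
ES_Task 6 = max(EF_Task 3=5, EF_Task 5=10) = 10; EF_Task 6 = 10+8 = 18
ES_Task 7 = max(EF_Task 1=5, EF_Task 4=21) = 21; EF_Task 7 = 21+7 = 28
ES_Task 8 = 21; EF_Task 8 = 21+2 = 23
ES_Task 9 = max(EF_Task 1=5, EF_Task 6=18, EF_Task 7=28, EF_Task 8=23) = 28; EF_Task 9 = 28+7 = 35
Expected project duration μ = 35 hours. Critical path: Task 2 → Task 4 → Task 7 → Task 9.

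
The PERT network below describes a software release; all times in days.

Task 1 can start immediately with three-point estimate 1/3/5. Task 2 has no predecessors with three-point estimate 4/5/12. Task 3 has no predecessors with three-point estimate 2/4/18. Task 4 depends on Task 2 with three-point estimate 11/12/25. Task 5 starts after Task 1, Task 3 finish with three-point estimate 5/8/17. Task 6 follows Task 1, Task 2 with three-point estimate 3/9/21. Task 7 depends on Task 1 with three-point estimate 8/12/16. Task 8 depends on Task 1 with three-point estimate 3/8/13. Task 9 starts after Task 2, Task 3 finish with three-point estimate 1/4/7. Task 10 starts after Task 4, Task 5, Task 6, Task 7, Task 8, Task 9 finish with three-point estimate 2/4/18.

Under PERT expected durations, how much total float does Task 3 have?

5 days

te_Task 1 = (1 + 4·3 + 5)/6 = 18/6 = 3
te_Task 2 = (4 + 4·5 + 12)/6 = 36/6 = 6
te_Task 3 = (2 + 4·4 + 18)/6 = 36/6 = 6
te_Task 4 = (11 + 4·12 + 25)/6 = 84/6 = 14
te_Task 5 = (5 + 4·8 + 17)/6 = 54/6 = 9
te_Task 6 = (3 + 4·9 + 21)/6 = 60/6 = 10
te_Task 7 = (8 + 4·12 + 16)/6 = 72/6 = 12
te_Task 8 = (3 + 4·8 + 13)/6 = 48/6 = 8
te_Task 9 = (1 + 4·4 + 7)/6 = 24/6 = 4
te_Task 10 = (2 + 4·4 + 18)/6 = 36/6 = 6

Forward pass:
ES_Task 1 = 0; EF_Task 1 = 3
ES_Task 2 = 0; EF_Task 2 = 6
ES_Task 3 = 0; EF_Task 3 = 6
ES_Task 4 = 6; EF_Task 4 = 6+14 = 20
ES_Task 5 = max(EF_Task 1=3, EF_Task 3=6) = 6; EF_Task 5 = 6+9 = 15
ES_Task 6 = max(EF_Task 1=3, EF_Task 2=6) = 6; EF_Task 6 = 6+10 = 16
ES_Task 7 = 3; EF_Task 7 = 3+12 = 15
ES_Task 8 = 3; EF_Task 8 = 3+8 = 11
ES_Task 9 = max(EF_Task 2=6, EF_Task 3=6) = 6; EF_Task 9 = 6+4 = 10
ES_Task 10 = max(EF_Task 4=20, EF_Task 5=15, EF_Task 6=16, EF_Task 7=15, EF_Task 8=11, EF_Task 9=10) = 20; EF_Task 10 = 20+6 = 26
Expected project duration μ = 26 days. Critical path: Task 2 → Task 4 → Task 10.

Backward pass:
LF_Task 10 = 26; LS_Task 10 = 26−6 = 20
LF_Task 9 = LS_Task 10 = 20; LS_Task 9 = 20−4 = 16
LF_Task 8 = LS_Task 10 = 20; LS_Task 8 = 20−8 = 12
LF_Task 7 = LS_Task 10 = 20; LS_Task 7 = 20−12 = 8
LF_Task 6 = LS_Task 10 = 20; LS_Task 6 = 20−10 = 10
LF_Task 5 = LS_Task 10 = 20; LS_Task 5 = 20−9 = 11
LF_Task 4 = LS_Task 10 = 20; LS_Task 4 = 20−14 = 6
LF_Task 3 = min(LS_Task 5=11, LS_Task 9=16) = 11; LS_Task 3 = 11−6 = 5
LF_Task 2 = min(LS_Task 4=6, LS_Task 6=10, LS_Task 9=16) = 6; LS_Task 2 = 6−6 = 0
LF_Task 1 = min(LS_Task 5=11, LS_Task 6=10, LS_Task 7=8, LS_Task 8=12) = 8; LS_Task 1 = 8−3 = 5
Slack_Task 3 = LS_Task 3 − ES_Task 3 = 5 − 0 = 5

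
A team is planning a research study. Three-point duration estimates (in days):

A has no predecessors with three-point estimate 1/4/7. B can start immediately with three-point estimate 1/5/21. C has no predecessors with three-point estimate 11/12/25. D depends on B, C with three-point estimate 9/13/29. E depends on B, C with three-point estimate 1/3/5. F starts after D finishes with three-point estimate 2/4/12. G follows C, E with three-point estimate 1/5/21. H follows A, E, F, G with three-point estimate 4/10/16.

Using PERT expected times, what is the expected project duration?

44 days

te_A = (1 + 4·4 + 7)/6 = 24/6 = 4
te_B = (1 + 4·5 + 21)/6 = 42/6 = 7
te_C = (11 + 4·12 + 25)/6 = 84/6 = 14
te_D = (9 + 4·13 + 29)/6 = 90/6 = 15
te_E = (1 + 4·3 + 5)/6 = 18/6 = 3
te_F = (2 + 4·4 + 12)/6 = 30/6 = 5
te_G = (1 + 4·5 + 21)/6 = 42/6 = 7
te_H = (4 + 4·10 + 16)/6 = 60/6 = 10

Forward pass:
ES_A = 0; EF_A = 4
ES_B = 0; EF_B = 7
ES_C = 0; EF_C = 14
ES_D = max(EF_B=7, EF_C=14) = 14; EF_D = 14+15 = 29
ES_E = max(EF_B=7, EF_C=14) = 14; EF_E = 14+3 = 17
ES_F = 29; EF_F = 29+5 = 34
ES_G = max(EF_C=14, EF_E=17) = 17; EF_G = 17+7 = 24
ES_H = max(EF_A=4, EF_E=17, EF_F=34, EF_G=24) = 34; EF_H = 34+10 = 44
Expected project duration μ = 44 days. Critical path: C → D → F → H.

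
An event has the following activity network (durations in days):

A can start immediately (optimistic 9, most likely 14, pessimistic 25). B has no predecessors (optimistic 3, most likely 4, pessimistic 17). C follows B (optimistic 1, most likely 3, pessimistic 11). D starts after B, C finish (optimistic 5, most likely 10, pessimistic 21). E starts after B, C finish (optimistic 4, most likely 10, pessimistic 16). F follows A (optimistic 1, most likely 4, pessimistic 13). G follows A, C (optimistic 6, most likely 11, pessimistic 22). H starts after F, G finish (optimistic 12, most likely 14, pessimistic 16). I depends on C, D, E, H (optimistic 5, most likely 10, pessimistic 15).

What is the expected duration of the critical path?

te_A = (9 + 4·14 + 25)/6 = 90/6 = 15
te_B = (3 + 4·4 + 17)/6 = 36/6 = 6
te_C = (1 + 4·3 + 11)/6 = 24/6 = 4
te_D = (5 + 4·10 + 21)/6 = 66/6 = 11
te_E = (4 + 4·10 + 16)/6 = 60/6 = 10
te_F = (1 + 4·4 + 13)/6 = 30/6 = 5
te_G = (6 + 4·11 + 22)/6 = 72/6 = 12
te_H = (12 + 4·14 + 16)/6 = 84/6 = 14
te_I = (5 + 4·10 + 15)/6 = 60/6 = 10

Forward pass:
ES_A = 0; EF_A = 15
ES_B = 0; EF_B = 6
ES_C = 6; EF_C = 6+4 = 10
ES_D = max(EF_B=6, EF_C=10) = 10; EF_D = 10+11 = 21
ES_E = max(EF_B=6, EF_C=10) = 10; EF_E = 10+10 = 20
ES_F = 15; EF_F = 15+5 = 20
ES_G = max(EF_A=15, EF_C=10) = 15; EF_G = 15+12 = 27
ES_H = max(EF_F=20, EF_G=27) = 27; EF_H = 27+14 = 41
ES_I = max(EF_C=10, EF_D=21, EF_E=20, EF_H=41) = 41; EF_I = 41+10 = 51
Expected project duration μ = 51 days. Critical path: A → G → H → I.

51 days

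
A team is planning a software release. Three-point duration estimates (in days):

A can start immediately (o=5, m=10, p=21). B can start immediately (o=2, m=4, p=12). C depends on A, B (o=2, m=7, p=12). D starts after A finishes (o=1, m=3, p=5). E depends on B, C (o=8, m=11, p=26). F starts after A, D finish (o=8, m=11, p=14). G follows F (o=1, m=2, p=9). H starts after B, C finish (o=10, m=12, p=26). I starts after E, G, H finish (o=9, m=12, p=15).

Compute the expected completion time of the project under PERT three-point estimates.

44 days

te_A = (5 + 4·10 + 21)/6 = 66/6 = 11
te_B = (2 + 4·4 + 12)/6 = 30/6 = 5
te_C = (2 + 4·7 + 12)/6 = 42/6 = 7
te_D = (1 + 4·3 + 5)/6 = 18/6 = 3
te_E = (8 + 4·11 + 26)/6 = 78/6 = 13
te_F = (8 + 4·11 + 14)/6 = 66/6 = 11
te_G = (1 + 4·2 + 9)/6 = 18/6 = 3
te_H = (10 + 4·12 + 26)/6 = 84/6 = 14
te_I = (9 + 4·12 + 15)/6 = 72/6 = 12

Forward pass:
ES_A = 0; EF_A = 11
ES_B = 0; EF_B = 5
ES_C = max(EF_A=11, EF_B=5) = 11; EF_C = 11+7 = 18
ES_D = 11; EF_D = 11+3 = 14
ES_E = max(EF_B=5, EF_C=18) = 18; EF_E = 18+13 = 31
ES_F = max(EF_A=11, EF_D=14) = 14; EF_F = 14+11 = 25
ES_G = 25; EF_G = 25+3 = 28
ES_H = max(EF_B=5, EF_C=18) = 18; EF_H = 18+14 = 32
ES_I = max(EF_E=31, EF_G=28, EF_H=32) = 32; EF_I = 32+12 = 44
Expected project duration μ = 44 days. Critical path: A → C → H → I.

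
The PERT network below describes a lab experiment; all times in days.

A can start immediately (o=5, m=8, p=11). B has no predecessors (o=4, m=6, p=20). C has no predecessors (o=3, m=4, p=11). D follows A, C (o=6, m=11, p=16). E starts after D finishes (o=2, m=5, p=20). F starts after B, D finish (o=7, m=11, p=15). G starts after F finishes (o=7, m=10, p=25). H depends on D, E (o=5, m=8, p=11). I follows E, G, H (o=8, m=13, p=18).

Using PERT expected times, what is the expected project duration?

te_A = (5 + 4·8 + 11)/6 = 48/6 = 8
te_B = (4 + 4·6 + 20)/6 = 48/6 = 8
te_C = (3 + 4·4 + 11)/6 = 30/6 = 5
te_D = (6 + 4·11 + 16)/6 = 66/6 = 11
te_E = (2 + 4·5 + 20)/6 = 42/6 = 7
te_F = (7 + 4·11 + 15)/6 = 66/6 = 11
te_G = (7 + 4·10 + 25)/6 = 72/6 = 12
te_H = (5 + 4·8 + 11)/6 = 48/6 = 8
te_I = (8 + 4·13 + 18)/6 = 78/6 = 13

Forward pass:
ES_A = 0; EF_A = 8
ES_B = 0; EF_B = 8
ES_C = 0; EF_C = 5
ES_D = max(EF_A=8, EF_C=5) = 8; EF_D = 8+11 = 19
ES_E = 19; EF_E = 19+7 = 26
ES_F = max(EF_B=8, EF_D=19) = 19; EF_F = 19+11 = 30
ES_G = 30; EF_G = 30+12 = 42
ES_H = max(EF_D=19, EF_E=26) = 26; EF_H = 26+8 = 34
ES_I = max(EF_E=26, EF_G=42, EF_H=34) = 42; EF_I = 42+13 = 55
Expected project duration μ = 55 days. Critical path: A → D → F → G → I.

55 days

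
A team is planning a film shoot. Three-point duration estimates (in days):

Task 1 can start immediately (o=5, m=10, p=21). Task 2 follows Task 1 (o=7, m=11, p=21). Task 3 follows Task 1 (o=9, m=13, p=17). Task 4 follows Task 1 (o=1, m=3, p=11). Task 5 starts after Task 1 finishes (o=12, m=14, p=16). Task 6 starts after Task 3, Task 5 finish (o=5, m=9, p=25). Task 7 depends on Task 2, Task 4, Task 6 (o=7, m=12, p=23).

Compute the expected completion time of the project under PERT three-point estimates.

te_Task 1 = (5 + 4·10 + 21)/6 = 66/6 = 11
te_Task 2 = (7 + 4·11 + 21)/6 = 72/6 = 12
te_Task 3 = (9 + 4·13 + 17)/6 = 78/6 = 13
te_Task 4 = (1 + 4·3 + 11)/6 = 24/6 = 4
te_Task 5 = (12 + 4·14 + 16)/6 = 84/6 = 14
te_Task 6 = (5 + 4·9 + 25)/6 = 66/6 = 11
te_Task 7 = (7 + 4·12 + 23)/6 = 78/6 = 13

Forward pass:
ES_Task 1 = 0; EF_Task 1 = 11
ES_Task 2 = 11; EF_Task 2 = 11+12 = 23
ES_Task 3 = 11; EF_Task 3 = 11+13 = 24
ES_Task 4 = 11; EF_Task 4 = 11+4 = 15
ES_Task 5 = 11; EF_Task 5 = 11+14 = 25
ES_Task 6 = max(EF_Task 3=24, EF_Task 5=25) = 25; EF_Task 6 = 25+11 = 36
ES_Task 7 = max(EF_Task 2=23, EF_Task 4=15, EF_Task 6=36) = 36; EF_Task 7 = 36+13 = 49
Expected project duration μ = 49 days. Critical path: Task 1 → Task 5 → Task 6 → Task 7.

49 days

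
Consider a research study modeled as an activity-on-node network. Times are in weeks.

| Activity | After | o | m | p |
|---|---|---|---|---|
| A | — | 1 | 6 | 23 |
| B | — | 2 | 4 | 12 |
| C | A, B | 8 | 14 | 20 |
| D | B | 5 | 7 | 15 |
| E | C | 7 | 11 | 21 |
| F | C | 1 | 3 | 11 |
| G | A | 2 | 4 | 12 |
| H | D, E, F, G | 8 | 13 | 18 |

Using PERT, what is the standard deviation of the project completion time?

te_A = (1 + 4·6 + 23)/6 = 48/6 = 8; σ²_A = ((23−1)/6)² = 13.444
te_B = (2 + 4·4 + 12)/6 = 30/6 = 5; σ²_B = ((12−2)/6)² = 2.778
te_C = (8 + 4·14 + 20)/6 = 84/6 = 14; σ²_C = ((20−8)/6)² = 4.000
te_D = (5 + 4·7 + 15)/6 = 48/6 = 8; σ²_D = ((15−5)/6)² = 2.778
te_E = (7 + 4·11 + 21)/6 = 72/6 = 12; σ²_E = ((21−7)/6)² = 5.444
te_F = (1 + 4·3 + 11)/6 = 24/6 = 4; σ²_F = ((11−1)/6)² = 2.778
te_G = (2 + 4·4 + 12)/6 = 30/6 = 5; σ²_G = ((12−2)/6)² = 2.778
te_H = (8 + 4·13 + 18)/6 = 78/6 = 13; σ²_H = ((18−8)/6)² = 2.778

Forward pass:
ES_A = 0; EF_A = 8
ES_B = 0; EF_B = 5
ES_C = max(EF_A=8, EF_B=5) = 8; EF_C = 8+14 = 22
ES_D = 5; EF_D = 5+8 = 13
ES_E = 22; EF_E = 22+12 = 34
ES_F = 22; EF_F = 22+4 = 26
ES_G = 8; EF_G = 8+5 = 13
ES_H = max(EF_D=13, EF_E=34, EF_F=26, EF_G=13) = 34; EF_H = 34+13 = 47
Expected project duration μ = 47 weeks. Critical path: A → C → E → H.

Variance along critical path = 13.444 + 4.000 + 5.444 + 2.778 = 25.667
σ = √25.667 = 5.066 weeks

5.07 weeks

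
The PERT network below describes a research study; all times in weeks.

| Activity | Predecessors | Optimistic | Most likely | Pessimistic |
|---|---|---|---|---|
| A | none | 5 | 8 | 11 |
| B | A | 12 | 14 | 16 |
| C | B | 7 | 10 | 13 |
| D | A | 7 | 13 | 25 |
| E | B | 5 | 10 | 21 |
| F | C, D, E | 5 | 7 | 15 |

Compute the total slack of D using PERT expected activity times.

11 weeks

te_A = (5 + 4·8 + 11)/6 = 48/6 = 8
te_B = (12 + 4·14 + 16)/6 = 84/6 = 14
te_C = (7 + 4·10 + 13)/6 = 60/6 = 10
te_D = (7 + 4·13 + 25)/6 = 84/6 = 14
te_E = (5 + 4·10 + 21)/6 = 66/6 = 11
te_F = (5 + 4·7 + 15)/6 = 48/6 = 8

Forward pass:
ES_A = 0; EF_A = 8
ES_B = 8; EF_B = 8+14 = 22
ES_C = 22; EF_C = 22+10 = 32
ES_D = 8; EF_D = 8+14 = 22
ES_E = 22; EF_E = 22+11 = 33
ES_F = max(EF_C=32, EF_D=22, EF_E=33) = 33; EF_F = 33+8 = 41
Expected project duration μ = 41 weeks. Critical path: A → B → E → F.

Backward pass:
LF_F = 41; LS_F = 41−8 = 33
LF_E = LS_F = 33; LS_E = 33−11 = 22
LF_D = LS_F = 33; LS_D = 33−14 = 19
LF_C = LS_F = 33; LS_C = 33−10 = 23
LF_B = min(LS_C=23, LS_E=22) = 22; LS_B = 22−14 = 8
LF_A = min(LS_B=8, LS_D=19) = 8; LS_A = 8−8 = 0
Slack_D = LS_D − ES_D = 19 − 8 = 11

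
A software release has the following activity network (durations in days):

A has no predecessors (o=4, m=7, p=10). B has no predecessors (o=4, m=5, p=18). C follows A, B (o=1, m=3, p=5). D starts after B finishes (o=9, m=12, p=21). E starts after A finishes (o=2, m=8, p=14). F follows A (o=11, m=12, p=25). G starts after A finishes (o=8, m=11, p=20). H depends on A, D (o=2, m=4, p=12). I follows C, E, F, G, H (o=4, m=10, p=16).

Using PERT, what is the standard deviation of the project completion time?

te_A = (4 + 4·7 + 10)/6 = 42/6 = 7; σ²_A = ((10−4)/6)² = 1.000
te_B = (4 + 4·5 + 18)/6 = 42/6 = 7; σ²_B = ((18−4)/6)² = 5.444
te_C = (1 + 4·3 + 5)/6 = 18/6 = 3; σ²_C = ((5−1)/6)² = 0.444
te_D = (9 + 4·12 + 21)/6 = 78/6 = 13; σ²_D = ((21−9)/6)² = 4.000
te_E = (2 + 4·8 + 14)/6 = 48/6 = 8; σ²_E = ((14−2)/6)² = 4.000
te_F = (11 + 4·12 + 25)/6 = 84/6 = 14; σ²_F = ((25−11)/6)² = 5.444
te_G = (8 + 4·11 + 20)/6 = 72/6 = 12; σ²_G = ((20−8)/6)² = 4.000
te_H = (2 + 4·4 + 12)/6 = 30/6 = 5; σ²_H = ((12−2)/6)² = 2.778
te_I = (4 + 4·10 + 16)/6 = 60/6 = 10; σ²_I = ((16−4)/6)² = 4.000

Forward pass:
ES_A = 0; EF_A = 7
ES_B = 0; EF_B = 7
ES_C = max(EF_A=7, EF_B=7) = 7; EF_C = 7+3 = 10
ES_D = 7; EF_D = 7+13 = 20
ES_E = 7; EF_E = 7+8 = 15
ES_F = 7; EF_F = 7+14 = 21
ES_G = 7; EF_G = 7+12 = 19
ES_H = max(EF_A=7, EF_D=20) = 20; EF_H = 20+5 = 25
ES_I = max(EF_C=10, EF_E=15, EF_F=21, EF_G=19, EF_H=25) = 25; EF_I = 25+10 = 35
Expected project duration μ = 35 days. Critical path: B → D → H → I.

Variance along critical path = 5.444 + 4.000 + 2.778 + 4.000 = 16.222
σ = √16.222 = 4.028 days

4.03 days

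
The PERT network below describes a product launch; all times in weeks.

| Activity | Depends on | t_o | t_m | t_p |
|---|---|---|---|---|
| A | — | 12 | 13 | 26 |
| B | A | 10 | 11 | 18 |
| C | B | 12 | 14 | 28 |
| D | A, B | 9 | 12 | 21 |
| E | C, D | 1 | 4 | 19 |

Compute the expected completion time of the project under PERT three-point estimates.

49 weeks

te_A = (12 + 4·13 + 26)/6 = 90/6 = 15
te_B = (10 + 4·11 + 18)/6 = 72/6 = 12
te_C = (12 + 4·14 + 28)/6 = 96/6 = 16
te_D = (9 + 4·12 + 21)/6 = 78/6 = 13
te_E = (1 + 4·4 + 19)/6 = 36/6 = 6

Forward pass:
ES_A = 0; EF_A = 15
ES_B = 15; EF_B = 15+12 = 27
ES_C = 27; EF_C = 27+16 = 43
ES_D = max(EF_A=15, EF_B=27) = 27; EF_D = 27+13 = 40
ES_E = max(EF_C=43, EF_D=40) = 43; EF_E = 43+6 = 49
Expected project duration μ = 49 weeks. Critical path: A → B → C → E.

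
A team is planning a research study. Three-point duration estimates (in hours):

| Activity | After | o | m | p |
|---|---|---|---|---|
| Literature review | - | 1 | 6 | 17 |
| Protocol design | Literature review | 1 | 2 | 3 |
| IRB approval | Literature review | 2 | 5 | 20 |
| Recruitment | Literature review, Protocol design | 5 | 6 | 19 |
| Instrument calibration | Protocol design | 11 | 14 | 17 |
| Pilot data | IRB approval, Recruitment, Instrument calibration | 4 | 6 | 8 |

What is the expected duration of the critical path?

29 hours

te_Literature review = (1 + 4·6 + 17)/6 = 42/6 = 7
te_Protocol design = (1 + 4·2 + 3)/6 = 12/6 = 2
te_IRB approval = (2 + 4·5 + 20)/6 = 42/6 = 7
te_Recruitment = (5 + 4·6 + 19)/6 = 48/6 = 8
te_Instrument calibration = (11 + 4·14 + 17)/6 = 84/6 = 14
te_Pilot data = (4 + 4·6 + 8)/6 = 36/6 = 6

Forward pass:
ES_Literature review = 0; EF_Literature review = 7
ES_Protocol design = 7; EF_Protocol design = 7+2 = 9
ES_IRB approval = 7; EF_IRB approval = 7+7 = 14
ES_Recruitment = max(EF_Literature review=7, EF_Protocol design=9) = 9; EF_Recruitment = 9+8 = 17
ES_Instrument calibration = 9; EF_Instrument calibration = 9+14 = 23
ES_Pilot data = max(EF_IRB approval=14, EF_Recruitment=17, EF_Instrument calibration=23) = 23; EF_Pilot data = 23+6 = 29
Expected project duration μ = 29 hours. Critical path: Literature review → Protocol design → Instrument calibration → Pilot data.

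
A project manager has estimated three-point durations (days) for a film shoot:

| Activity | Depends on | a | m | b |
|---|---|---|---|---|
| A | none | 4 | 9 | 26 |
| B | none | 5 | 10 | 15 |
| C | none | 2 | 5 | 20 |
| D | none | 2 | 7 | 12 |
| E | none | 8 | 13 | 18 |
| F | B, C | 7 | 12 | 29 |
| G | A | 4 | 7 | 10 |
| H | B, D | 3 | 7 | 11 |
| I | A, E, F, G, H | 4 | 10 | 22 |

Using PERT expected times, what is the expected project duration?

te_A = (4 + 4·9 + 26)/6 = 66/6 = 11
te_B = (5 + 4·10 + 15)/6 = 60/6 = 10
te_C = (2 + 4·5 + 20)/6 = 42/6 = 7
te_D = (2 + 4·7 + 12)/6 = 42/6 = 7
te_E = (8 + 4·13 + 18)/6 = 78/6 = 13
te_F = (7 + 4·12 + 29)/6 = 84/6 = 14
te_G = (4 + 4·7 + 10)/6 = 42/6 = 7
te_H = (3 + 4·7 + 11)/6 = 42/6 = 7
te_I = (4 + 4·10 + 22)/6 = 66/6 = 11

Forward pass:
ES_A = 0; EF_A = 11
ES_B = 0; EF_B = 10
ES_C = 0; EF_C = 7
ES_D = 0; EF_D = 7
ES_E = 0; EF_E = 13
ES_F = max(EF_B=10, EF_C=7) = 10; EF_F = 10+14 = 24
ES_G = 11; EF_G = 11+7 = 18
ES_H = max(EF_B=10, EF_D=7) = 10; EF_H = 10+7 = 17
ES_I = max(EF_A=11, EF_E=13, EF_F=24, EF_G=18, EF_H=17) = 24; EF_I = 24+11 = 35
Expected project duration μ = 35 days. Critical path: B → F → I.

35 days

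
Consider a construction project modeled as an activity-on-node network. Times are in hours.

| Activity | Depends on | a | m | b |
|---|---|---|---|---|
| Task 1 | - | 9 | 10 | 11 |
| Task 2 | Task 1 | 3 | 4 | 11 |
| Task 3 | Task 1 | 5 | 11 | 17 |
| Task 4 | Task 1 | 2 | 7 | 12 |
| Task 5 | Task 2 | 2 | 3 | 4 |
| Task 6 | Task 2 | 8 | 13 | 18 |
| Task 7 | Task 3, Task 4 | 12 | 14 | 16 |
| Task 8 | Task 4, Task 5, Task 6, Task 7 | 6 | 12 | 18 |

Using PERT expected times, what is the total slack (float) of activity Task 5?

te_Task 1 = (9 + 4·10 + 11)/6 = 60/6 = 10
te_Task 2 = (3 + 4·4 + 11)/6 = 30/6 = 5
te_Task 3 = (5 + 4·11 + 17)/6 = 66/6 = 11
te_Task 4 = (2 + 4·7 + 12)/6 = 42/6 = 7
te_Task 5 = (2 + 4·3 + 4)/6 = 18/6 = 3
te_Task 6 = (8 + 4·13 + 18)/6 = 78/6 = 13
te_Task 7 = (12 + 4·14 + 16)/6 = 84/6 = 14
te_Task 8 = (6 + 4·12 + 18)/6 = 72/6 = 12

Forward pass:
ES_Task 1 = 0; EF_Task 1 = 10
ES_Task 2 = 10; EF_Task 2 = 10+5 = 15
ES_Task 3 = 10; EF_Task 3 = 10+11 = 21
ES_Task 4 = 10; EF_Task 4 = 10+7 = 17
ES_Task 5 = 15; EF_Task 5 = 15+3 = 18
ES_Task 6 = 15; EF_Task 6 = 15+13 = 28
ES_Task 7 = max(EF_Task 3=21, EF_Task 4=17) = 21; EF_Task 7 = 21+14 = 35
ES_Task 8 = max(EF_Task 4=17, EF_Task 5=18, EF_Task 6=28, EF_Task 7=35) = 35; EF_Task 8 = 35+12 = 47
Expected project duration μ = 47 hours. Critical path: Task 1 → Task 3 → Task 7 → Task 8.

Backward pass:
LF_Task 8 = 47; LS_Task 8 = 47−12 = 35
LF_Task 7 = LS_Task 8 = 35; LS_Task 7 = 35−14 = 21
LF_Task 6 = LS_Task 8 = 35; LS_Task 6 = 35−13 = 22
LF_Task 5 = LS_Task 8 = 35; LS_Task 5 = 35−3 = 32
LF_Task 4 = min(LS_Task 7=21, LS_Task 8=35) = 21; LS_Task 4 = 21−7 = 14
LF_Task 3 = LS_Task 7 = 21; LS_Task 3 = 21−11 = 10
LF_Task 2 = min(LS_Task 5=32, LS_Task 6=22) = 22; LS_Task 2 = 22−5 = 17
LF_Task 1 = min(LS_Task 2=17, LS_Task 3=10, LS_Task 4=14) = 10; LS_Task 1 = 10−10 = 0
Slack_Task 5 = LS_Task 5 − ES_Task 5 = 32 − 15 = 17

17 hours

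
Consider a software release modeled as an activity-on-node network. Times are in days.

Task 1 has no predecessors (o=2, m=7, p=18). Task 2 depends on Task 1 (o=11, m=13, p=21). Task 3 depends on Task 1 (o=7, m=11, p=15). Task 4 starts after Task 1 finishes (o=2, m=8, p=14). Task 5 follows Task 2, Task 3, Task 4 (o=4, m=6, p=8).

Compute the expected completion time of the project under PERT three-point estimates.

te_Task 1 = (2 + 4·7 + 18)/6 = 48/6 = 8
te_Task 2 = (11 + 4·13 + 21)/6 = 84/6 = 14
te_Task 3 = (7 + 4·11 + 15)/6 = 66/6 = 11
te_Task 4 = (2 + 4·8 + 14)/6 = 48/6 = 8
te_Task 5 = (4 + 4·6 + 8)/6 = 36/6 = 6

Forward pass:
ES_Task 1 = 0; EF_Task 1 = 8
ES_Task 2 = 8; EF_Task 2 = 8+14 = 22
ES_Task 3 = 8; EF_Task 3 = 8+11 = 19
ES_Task 4 = 8; EF_Task 4 = 8+8 = 16
ES_Task 5 = max(EF_Task 2=22, EF_Task 3=19, EF_Task 4=16) = 22; EF_Task 5 = 22+6 = 28
Expected project duration μ = 28 days. Critical path: Task 1 → Task 2 → Task 5.

28 days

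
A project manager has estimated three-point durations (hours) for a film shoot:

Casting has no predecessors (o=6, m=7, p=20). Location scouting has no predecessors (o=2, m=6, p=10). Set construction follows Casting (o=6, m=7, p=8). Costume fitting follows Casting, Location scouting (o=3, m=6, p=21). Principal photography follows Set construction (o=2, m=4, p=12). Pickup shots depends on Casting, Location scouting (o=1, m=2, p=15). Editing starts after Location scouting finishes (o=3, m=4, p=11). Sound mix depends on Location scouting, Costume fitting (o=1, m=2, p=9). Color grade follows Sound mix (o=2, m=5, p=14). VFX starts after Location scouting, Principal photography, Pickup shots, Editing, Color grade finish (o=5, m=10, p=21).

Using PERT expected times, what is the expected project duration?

te_Casting = (6 + 4·7 + 20)/6 = 54/6 = 9
te_Location scouting = (2 + 4·6 + 10)/6 = 36/6 = 6
te_Set construction = (6 + 4·7 + 8)/6 = 42/6 = 7
te_Costume fitting = (3 + 4·6 + 21)/6 = 48/6 = 8
te_Principal photography = (2 + 4·4 + 12)/6 = 30/6 = 5
te_Pickup shots = (1 + 4·2 + 15)/6 = 24/6 = 4
te_Editing = (3 + 4·4 + 11)/6 = 30/6 = 5
te_Sound mix = (1 + 4·2 + 9)/6 = 18/6 = 3
te_Color grade = (2 + 4·5 + 14)/6 = 36/6 = 6
te_VFX = (5 + 4·10 + 21)/6 = 66/6 = 11

Forward pass:
ES_Casting = 0; EF_Casting = 9
ES_Location scouting = 0; EF_Location scouting = 6
ES_Set construction = 9; EF_Set construction = 9+7 = 16
ES_Costume fitting = max(EF_Casting=9, EF_Location scouting=6) = 9; EF_Costume fitting = 9+8 = 17
ES_Principal photography = 16; EF_Principal photography = 16+5 = 21
ES_Pickup shots = max(EF_Casting=9, EF_Location scouting=6) = 9; EF_Pickup shots = 9+4 = 13
ES_Editing = 6; EF_Editing = 6+5 = 11
ES_Sound mix = max(EF_Location scouting=6, EF_Costume fitting=17) = 17; EF_Sound mix = 17+3 = 20
ES_Color grade = 20; EF_Color grade = 20+6 = 26
ES_VFX = max(EF_Location scouting=6, EF_Principal photography=21, EF_Pickup shots=13, EF_Editing=11, EF_Color grade=26) = 26; EF_VFX = 26+11 = 37
Expected project duration μ = 37 hours. Critical path: Casting → Costume fitting → Sound mix → Color grade → VFX.

37 hours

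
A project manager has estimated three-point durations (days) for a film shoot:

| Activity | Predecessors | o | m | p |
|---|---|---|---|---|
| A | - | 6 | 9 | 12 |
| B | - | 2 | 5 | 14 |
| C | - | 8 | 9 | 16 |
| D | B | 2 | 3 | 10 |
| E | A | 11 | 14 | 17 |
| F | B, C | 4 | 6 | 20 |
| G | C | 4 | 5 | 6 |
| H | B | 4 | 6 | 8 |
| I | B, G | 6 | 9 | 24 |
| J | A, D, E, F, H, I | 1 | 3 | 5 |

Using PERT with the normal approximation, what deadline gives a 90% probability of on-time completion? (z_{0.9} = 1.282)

33.3 days

te_A = (6 + 4·9 + 12)/6 = 54/6 = 9; σ²_A = ((12−6)/6)² = 1.000
te_B = (2 + 4·5 + 14)/6 = 36/6 = 6; σ²_B = ((14−2)/6)² = 4.000
te_C = (8 + 4·9 + 16)/6 = 60/6 = 10; σ²_C = ((16−8)/6)² = 1.778
te_D = (2 + 4·3 + 10)/6 = 24/6 = 4; σ²_D = ((10−2)/6)² = 1.778
te_E = (11 + 4·14 + 17)/6 = 84/6 = 14; σ²_E = ((17−11)/6)² = 1.000
te_F = (4 + 4·6 + 20)/6 = 48/6 = 8; σ²_F = ((20−4)/6)² = 7.111
te_G = (4 + 4·5 + 6)/6 = 30/6 = 5; σ²_G = ((6−4)/6)² = 0.111
te_H = (4 + 4·6 + 8)/6 = 36/6 = 6; σ²_H = ((8−4)/6)² = 0.444
te_I = (6 + 4·9 + 24)/6 = 66/6 = 11; σ²_I = ((24−6)/6)² = 9.000
te_J = (1 + 4·3 + 5)/6 = 18/6 = 3; σ²_J = ((5−1)/6)² = 0.444

Forward pass:
ES_A = 0; EF_A = 9
ES_B = 0; EF_B = 6
ES_C = 0; EF_C = 10
ES_D = 6; EF_D = 6+4 = 10
ES_E = 9; EF_E = 9+14 = 23
ES_F = max(EF_B=6, EF_C=10) = 10; EF_F = 10+8 = 18
ES_G = 10; EF_G = 10+5 = 15
ES_H = 6; EF_H = 6+6 = 12
ES_I = max(EF_B=6, EF_G=15) = 15; EF_I = 15+11 = 26
ES_J = max(EF_A=9, EF_D=10, EF_E=23, EF_F=18, EF_H=12, EF_I=26) = 26; EF_J = 26+3 = 29
Expected project duration μ = 29 days. Critical path: C → G → I → J.

Variance along critical path = 1.778 + 0.111 + 9.000 + 0.444 = 11.333; σ = 3.367 days.
D = μ + z·σ = 29 + 1.282·3.367 = 33.3 days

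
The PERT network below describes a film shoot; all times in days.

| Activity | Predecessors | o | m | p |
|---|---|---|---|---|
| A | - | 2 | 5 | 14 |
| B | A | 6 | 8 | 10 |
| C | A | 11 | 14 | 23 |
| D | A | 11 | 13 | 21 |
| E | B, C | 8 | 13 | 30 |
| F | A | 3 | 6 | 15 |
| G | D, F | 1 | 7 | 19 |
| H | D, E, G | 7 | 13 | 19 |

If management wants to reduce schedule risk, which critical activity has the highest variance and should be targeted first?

E

te_A = (2 + 4·5 + 14)/6 = 36/6 = 6; σ²_A = ((14−2)/6)² = 4.000
te_B = (6 + 4·8 + 10)/6 = 48/6 = 8; σ²_B = ((10−6)/6)² = 0.444
te_C = (11 + 4·14 + 23)/6 = 90/6 = 15; σ²_C = ((23−11)/6)² = 4.000
te_D = (11 + 4·13 + 21)/6 = 84/6 = 14; σ²_D = ((21−11)/6)² = 2.778
te_E = (8 + 4·13 + 30)/6 = 90/6 = 15; σ²_E = ((30−8)/6)² = 13.444
te_F = (3 + 4·6 + 15)/6 = 42/6 = 7; σ²_F = ((15−3)/6)² = 4.000
te_G = (1 + 4·7 + 19)/6 = 48/6 = 8; σ²_G = ((19−1)/6)² = 9.000
te_H = (7 + 4·13 + 19)/6 = 78/6 = 13; σ²_H = ((19−7)/6)² = 4.000

Forward pass:
ES_A = 0; EF_A = 6
ES_B = 6; EF_B = 6+8 = 14
ES_C = 6; EF_C = 6+15 = 21
ES_D = 6; EF_D = 6+14 = 20
ES_E = max(EF_B=14, EF_C=21) = 21; EF_E = 21+15 = 36
ES_F = 6; EF_F = 6+7 = 13
ES_G = max(EF_D=20, EF_F=13) = 20; EF_G = 20+8 = 28
ES_H = max(EF_D=20, EF_E=36, EF_G=28) = 36; EF_H = 36+13 = 49
Expected project duration μ = 49 days. Critical path: A → C → E → H.

Variances on critical path: σ²_A=4.000, σ²_C=4.000, σ²_E=13.444, σ²_H=4.000.
Largest is σ²_E = 13.444.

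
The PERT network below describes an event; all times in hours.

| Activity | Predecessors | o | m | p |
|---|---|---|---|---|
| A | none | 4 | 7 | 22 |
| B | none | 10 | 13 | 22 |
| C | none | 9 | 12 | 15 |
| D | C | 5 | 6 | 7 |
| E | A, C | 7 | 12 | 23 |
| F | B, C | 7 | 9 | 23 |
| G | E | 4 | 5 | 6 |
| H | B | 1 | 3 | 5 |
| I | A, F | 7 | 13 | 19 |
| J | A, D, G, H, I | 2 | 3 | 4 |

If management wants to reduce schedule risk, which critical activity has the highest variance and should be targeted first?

F

te_A = (4 + 4·7 + 22)/6 = 54/6 = 9; σ²_A = ((22−4)/6)² = 9.000
te_B = (10 + 4·13 + 22)/6 = 84/6 = 14; σ²_B = ((22−10)/6)² = 4.000
te_C = (9 + 4·12 + 15)/6 = 72/6 = 12; σ²_C = ((15−9)/6)² = 1.000
te_D = (5 + 4·6 + 7)/6 = 36/6 = 6; σ²_D = ((7−5)/6)² = 0.111
te_E = (7 + 4·12 + 23)/6 = 78/6 = 13; σ²_E = ((23−7)/6)² = 7.111
te_F = (7 + 4·9 + 23)/6 = 66/6 = 11; σ²_F = ((23−7)/6)² = 7.111
te_G = (4 + 4·5 + 6)/6 = 30/6 = 5; σ²_G = ((6−4)/6)² = 0.111
te_H = (1 + 4·3 + 5)/6 = 18/6 = 3; σ²_H = ((5−1)/6)² = 0.444
te_I = (7 + 4·13 + 19)/6 = 78/6 = 13; σ²_I = ((19−7)/6)² = 4.000
te_J = (2 + 4·3 + 4)/6 = 18/6 = 3; σ²_J = ((4−2)/6)² = 0.111

Forward pass:
ES_A = 0; EF_A = 9
ES_B = 0; EF_B = 14
ES_C = 0; EF_C = 12
ES_D = 12; EF_D = 12+6 = 18
ES_E = max(EF_A=9, EF_C=12) = 12; EF_E = 12+13 = 25
ES_F = max(EF_B=14, EF_C=12) = 14; EF_F = 14+11 = 25
ES_G = 25; EF_G = 25+5 = 30
ES_H = 14; EF_H = 14+3 = 17
ES_I = max(EF_A=9, EF_F=25) = 25; EF_I = 25+13 = 38
ES_J = max(EF_A=9, EF_D=18, EF_G=30, EF_H=17, EF_I=38) = 38; EF_J = 38+3 = 41
Expected project duration μ = 41 hours. Critical path: B → F → I → J.

Variances on critical path: σ²_B=4.000, σ²_F=7.111, σ²_I=4.000, σ²_J=0.111.
Largest is σ²_F = 7.111.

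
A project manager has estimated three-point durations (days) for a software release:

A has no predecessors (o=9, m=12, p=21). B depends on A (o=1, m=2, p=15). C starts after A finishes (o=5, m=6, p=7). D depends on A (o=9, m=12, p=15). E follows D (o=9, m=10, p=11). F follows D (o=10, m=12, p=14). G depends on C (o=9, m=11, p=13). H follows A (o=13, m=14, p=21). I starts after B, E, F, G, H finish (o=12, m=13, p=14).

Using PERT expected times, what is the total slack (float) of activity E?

te_A = (9 + 4·12 + 21)/6 = 78/6 = 13
te_B = (1 + 4·2 + 15)/6 = 24/6 = 4
te_C = (5 + 4·6 + 7)/6 = 36/6 = 6
te_D = (9 + 4·12 + 15)/6 = 72/6 = 12
te_E = (9 + 4·10 + 11)/6 = 60/6 = 10
te_F = (10 + 4·12 + 14)/6 = 72/6 = 12
te_G = (9 + 4·11 + 13)/6 = 66/6 = 11
te_H = (13 + 4·14 + 21)/6 = 90/6 = 15
te_I = (12 + 4·13 + 14)/6 = 78/6 = 13

Forward pass:
ES_A = 0; EF_A = 13
ES_B = 13; EF_B = 13+4 = 17
ES_C = 13; EF_C = 13+6 = 19
ES_D = 13; EF_D = 13+12 = 25
ES_E = 25; EF_E = 25+10 = 35
ES_F = 25; EF_F = 25+12 = 37
ES_G = 19; EF_G = 19+11 = 30
ES_H = 13; EF_H = 13+15 = 28
ES_I = max(EF_B=17, EF_E=35, EF_F=37, EF_G=30, EF_H=28) = 37; EF_I = 37+13 = 50
Expected project duration μ = 50 days. Critical path: A → D → F → I.

Backward pass:
LF_I = 50; LS_I = 50−13 = 37
LF_H = LS_I = 37; LS_H = 37−15 = 22
LF_G = LS_I = 37; LS_G = 37−11 = 26
LF_F = LS_I = 37; LS_F = 37−12 = 25
LF_E = LS_I = 37; LS_E = 37−10 = 27
LF_D = min(LS_E=27, LS_F=25) = 25; LS_D = 25−12 = 13
LF_C = LS_G = 26; LS_C = 26−6 = 20
LF_B = LS_I = 37; LS_B = 37−4 = 33
LF_A = min(LS_B=33, LS_C=20, LS_D=13, LS_H=22) = 13; LS_A = 13−13 = 0
Slack_E = LS_E − ES_E = 27 − 25 = 2

2 days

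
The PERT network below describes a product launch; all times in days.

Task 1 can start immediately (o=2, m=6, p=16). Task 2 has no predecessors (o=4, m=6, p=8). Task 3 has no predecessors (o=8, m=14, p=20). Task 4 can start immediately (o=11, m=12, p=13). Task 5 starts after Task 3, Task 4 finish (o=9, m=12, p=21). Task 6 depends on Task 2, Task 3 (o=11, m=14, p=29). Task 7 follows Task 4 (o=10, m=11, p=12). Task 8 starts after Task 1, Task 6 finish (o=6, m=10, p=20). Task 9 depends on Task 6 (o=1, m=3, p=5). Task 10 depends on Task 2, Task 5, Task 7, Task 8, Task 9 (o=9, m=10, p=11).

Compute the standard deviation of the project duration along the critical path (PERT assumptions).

4.31 days

te_Task 1 = (2 + 4·6 + 16)/6 = 42/6 = 7; σ²_Task 1 = ((16−2)/6)² = 5.444
te_Task 2 = (4 + 4·6 + 8)/6 = 36/6 = 6; σ²_Task 2 = ((8−4)/6)² = 0.444
te_Task 3 = (8 + 4·14 + 20)/6 = 84/6 = 14; σ²_Task 3 = ((20−8)/6)² = 4.000
te_Task 4 = (11 + 4·12 + 13)/6 = 72/6 = 12; σ²_Task 4 = ((13−11)/6)² = 0.111
te_Task 5 = (9 + 4·12 + 21)/6 = 78/6 = 13; σ²_Task 5 = ((21−9)/6)² = 4.000
te_Task 6 = (11 + 4·14 + 29)/6 = 96/6 = 16; σ²_Task 6 = ((29−11)/6)² = 9.000
te_Task 7 = (10 + 4·11 + 12)/6 = 66/6 = 11; σ²_Task 7 = ((12−10)/6)² = 0.111
te_Task 8 = (6 + 4·10 + 20)/6 = 66/6 = 11; σ²_Task 8 = ((20−6)/6)² = 5.444
te_Task 9 = (1 + 4·3 + 5)/6 = 18/6 = 3; σ²_Task 9 = ((5−1)/6)² = 0.444
te_Task 10 = (9 + 4·10 + 11)/6 = 60/6 = 10; σ²_Task 10 = ((11−9)/6)² = 0.111

Forward pass:
ES_Task 1 = 0; EF_Task 1 = 7
ES_Task 2 = 0; EF_Task 2 = 6
ES_Task 3 = 0; EF_Task 3 = 14
ES_Task 4 = 0; EF_Task 4 = 12
ES_Task 5 = max(EF_Task 3=14, EF_Task 4=12) = 14; EF_Task 5 = 14+13 = 27
ES_Task 6 = max(EF_Task 2=6, EF_Task 3=14) = 14; EF_Task 6 = 14+16 = 30
ES_Task 7 = 12; EF_Task 7 = 12+11 = 23
ES_Task 8 = max(EF_Task 1=7, EF_Task 6=30) = 30; EF_Task 8 = 30+11 = 41
ES_Task 9 = 30; EF_Task 9 = 30+3 = 33
ES_Task 10 = max(EF_Task 2=6, EF_Task 5=27, EF_Task 7=23, EF_Task 8=41, EF_Task 9=33) = 41; EF_Task 10 = 41+10 = 51
Expected project duration μ = 51 days. Critical path: Task 3 → Task 6 → Task 8 → Task 10.

Variance along critical path = 4.000 + 9.000 + 5.444 + 0.111 = 18.556
σ = √18.556 = 4.308 days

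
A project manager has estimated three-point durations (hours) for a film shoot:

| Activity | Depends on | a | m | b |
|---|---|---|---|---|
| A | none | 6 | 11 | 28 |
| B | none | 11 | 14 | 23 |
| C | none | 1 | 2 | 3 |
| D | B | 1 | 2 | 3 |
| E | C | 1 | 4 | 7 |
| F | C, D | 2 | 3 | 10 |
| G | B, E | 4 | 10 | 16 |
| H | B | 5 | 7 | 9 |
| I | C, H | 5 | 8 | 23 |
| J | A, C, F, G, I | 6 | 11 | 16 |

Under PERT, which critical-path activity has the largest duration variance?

I

te_A = (6 + 4·11 + 28)/6 = 78/6 = 13; σ²_A = ((28−6)/6)² = 13.444
te_B = (11 + 4·14 + 23)/6 = 90/6 = 15; σ²_B = ((23−11)/6)² = 4.000
te_C = (1 + 4·2 + 3)/6 = 12/6 = 2; σ²_C = ((3−1)/6)² = 0.111
te_D = (1 + 4·2 + 3)/6 = 12/6 = 2; σ²_D = ((3−1)/6)² = 0.111
te_E = (1 + 4·4 + 7)/6 = 24/6 = 4; σ²_E = ((7−1)/6)² = 1.000
te_F = (2 + 4·3 + 10)/6 = 24/6 = 4; σ²_F = ((10−2)/6)² = 1.778
te_G = (4 + 4·10 + 16)/6 = 60/6 = 10; σ²_G = ((16−4)/6)² = 4.000
te_H = (5 + 4·7 + 9)/6 = 42/6 = 7; σ²_H = ((9−5)/6)² = 0.444
te_I = (5 + 4·8 + 23)/6 = 60/6 = 10; σ²_I = ((23−5)/6)² = 9.000
te_J = (6 + 4·11 + 16)/6 = 66/6 = 11; σ²_J = ((16−6)/6)² = 2.778

Forward pass:
ES_A = 0; EF_A = 13
ES_B = 0; EF_B = 15
ES_C = 0; EF_C = 2
ES_D = 15; EF_D = 15+2 = 17
ES_E = 2; EF_E = 2+4 = 6
ES_F = max(EF_C=2, EF_D=17) = 17; EF_F = 17+4 = 21
ES_G = max(EF_B=15, EF_E=6) = 15; EF_G = 15+10 = 25
ES_H = 15; EF_H = 15+7 = 22
ES_I = max(EF_C=2, EF_H=22) = 22; EF_I = 22+10 = 32
ES_J = max(EF_A=13, EF_C=2, EF_F=21, EF_G=25, EF_I=32) = 32; EF_J = 32+11 = 43
Expected project duration μ = 43 hours. Critical path: B → H → I → J.

Variances on critical path: σ²_B=4.000, σ²_H=0.444, σ²_I=9.000, σ²_J=2.778.
Largest is σ²_I = 9.000.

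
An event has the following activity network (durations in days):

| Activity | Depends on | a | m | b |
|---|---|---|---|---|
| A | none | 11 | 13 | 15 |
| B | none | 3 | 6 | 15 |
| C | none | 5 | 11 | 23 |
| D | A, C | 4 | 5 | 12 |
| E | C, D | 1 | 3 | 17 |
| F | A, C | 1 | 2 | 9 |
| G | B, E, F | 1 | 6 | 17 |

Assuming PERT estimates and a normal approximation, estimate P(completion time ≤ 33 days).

0.689

te_A = (11 + 4·13 + 15)/6 = 78/6 = 13; σ²_A = ((15−11)/6)² = 0.444
te_B = (3 + 4·6 + 15)/6 = 42/6 = 7; σ²_B = ((15−3)/6)² = 4.000
te_C = (5 + 4·11 + 23)/6 = 72/6 = 12; σ²_C = ((23−5)/6)² = 9.000
te_D = (4 + 4·5 + 12)/6 = 36/6 = 6; σ²_D = ((12−4)/6)² = 1.778
te_E = (1 + 4·3 + 17)/6 = 30/6 = 5; σ²_E = ((17−1)/6)² = 7.111
te_F = (1 + 4·2 + 9)/6 = 18/6 = 3; σ²_F = ((9−1)/6)² = 1.778
te_G = (1 + 4·6 + 17)/6 = 42/6 = 7; σ²_G = ((17−1)/6)² = 7.111

Forward pass:
ES_A = 0; EF_A = 13
ES_B = 0; EF_B = 7
ES_C = 0; EF_C = 12
ES_D = max(EF_A=13, EF_C=12) = 13; EF_D = 13+6 = 19
ES_E = max(EF_C=12, EF_D=19) = 19; EF_E = 19+5 = 24
ES_F = max(EF_A=13, EF_C=12) = 13; EF_F = 13+3 = 16
ES_G = max(EF_B=7, EF_E=24, EF_F=16) = 24; EF_G = 24+7 = 31
Expected project duration μ = 31 days. Critical path: A → D → E → G.

Variance along critical path = 0.444 + 1.778 + 7.111 + 7.111 = 16.444; σ = √16.444 = 4.055 days.
Z = (33 − 31) / 4.055 = 0.493
P(T ≤ 33) = Φ(0.493) ≈ 0.689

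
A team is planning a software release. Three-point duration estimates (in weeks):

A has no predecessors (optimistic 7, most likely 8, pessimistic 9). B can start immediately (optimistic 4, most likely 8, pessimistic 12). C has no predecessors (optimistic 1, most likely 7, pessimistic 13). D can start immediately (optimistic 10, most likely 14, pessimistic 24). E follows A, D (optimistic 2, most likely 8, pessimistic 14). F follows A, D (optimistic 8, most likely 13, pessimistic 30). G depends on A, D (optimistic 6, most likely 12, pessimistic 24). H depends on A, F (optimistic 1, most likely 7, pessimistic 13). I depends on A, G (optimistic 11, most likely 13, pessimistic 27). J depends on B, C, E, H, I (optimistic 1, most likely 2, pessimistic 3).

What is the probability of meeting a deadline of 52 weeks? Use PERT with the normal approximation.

0.934

te_A = (7 + 4·8 + 9)/6 = 48/6 = 8; σ²_A = ((9−7)/6)² = 0.111
te_B = (4 + 4·8 + 12)/6 = 48/6 = 8; σ²_B = ((12−4)/6)² = 1.778
te_C = (1 + 4·7 + 13)/6 = 42/6 = 7; σ²_C = ((13−1)/6)² = 4.000
te_D = (10 + 4·14 + 24)/6 = 90/6 = 15; σ²_D = ((24−10)/6)² = 5.444
te_E = (2 + 4·8 + 14)/6 = 48/6 = 8; σ²_E = ((14−2)/6)² = 4.000
te_F = (8 + 4·13 + 30)/6 = 90/6 = 15; σ²_F = ((30−8)/6)² = 13.444
te_G = (6 + 4·12 + 24)/6 = 78/6 = 13; σ²_G = ((24−6)/6)² = 9.000
te_H = (1 + 4·7 + 13)/6 = 42/6 = 7; σ²_H = ((13−1)/6)² = 4.000
te_I = (11 + 4·13 + 27)/6 = 90/6 = 15; σ²_I = ((27−11)/6)² = 7.111
te_J = (1 + 4·2 + 3)/6 = 12/6 = 2; σ²_J = ((3−1)/6)² = 0.111

Forward pass:
ES_A = 0; EF_A = 8
ES_B = 0; EF_B = 8
ES_C = 0; EF_C = 7
ES_D = 0; EF_D = 15
ES_E = max(EF_A=8, EF_D=15) = 15; EF_E = 15+8 = 23
ES_F = max(EF_A=8, EF_D=15) = 15; EF_F = 15+15 = 30
ES_G = max(EF_A=8, EF_D=15) = 15; EF_G = 15+13 = 28
ES_H = max(EF_A=8, EF_F=30) = 30; EF_H = 30+7 = 37
ES_I = max(EF_A=8, EF_G=28) = 28; EF_I = 28+15 = 43
ES_J = max(EF_B=8, EF_C=7, EF_E=23, EF_H=37, EF_I=43) = 43; EF_J = 43+2 = 45
Expected project duration μ = 45 weeks. Critical path: D → G → I → J.

Variance along critical path = 5.444 + 9.000 + 7.111 + 0.111 = 21.667; σ = √21.667 = 4.655 weeks.
Z = (52 − 45) / 4.655 = 1.504
P(T ≤ 52) = Φ(1.504) ≈ 0.934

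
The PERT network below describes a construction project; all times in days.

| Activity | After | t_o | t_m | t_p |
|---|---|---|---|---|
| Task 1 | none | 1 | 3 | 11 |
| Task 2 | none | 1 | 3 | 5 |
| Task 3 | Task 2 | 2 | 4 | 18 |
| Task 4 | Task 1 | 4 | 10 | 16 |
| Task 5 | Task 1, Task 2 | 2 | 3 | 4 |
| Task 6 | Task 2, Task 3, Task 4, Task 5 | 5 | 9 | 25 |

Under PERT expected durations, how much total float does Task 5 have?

te_Task 1 = (1 + 4·3 + 11)/6 = 24/6 = 4
te_Task 2 = (1 + 4·3 + 5)/6 = 18/6 = 3
te_Task 3 = (2 + 4·4 + 18)/6 = 36/6 = 6
te_Task 4 = (4 + 4·10 + 16)/6 = 60/6 = 10
te_Task 5 = (2 + 4·3 + 4)/6 = 18/6 = 3
te_Task 6 = (5 + 4·9 + 25)/6 = 66/6 = 11

Forward pass:
ES_Task 1 = 0; EF_Task 1 = 4
ES_Task 2 = 0; EF_Task 2 = 3
ES_Task 3 = 3; EF_Task 3 = 3+6 = 9
ES_Task 4 = 4; EF_Task 4 = 4+10 = 14
ES_Task 5 = max(EF_Task 1=4, EF_Task 2=3) = 4; EF_Task 5 = 4+3 = 7
ES_Task 6 = max(EF_Task 2=3, EF_Task 3=9, EF_Task 4=14, EF_Task 5=7) = 14; EF_Task 6 = 14+11 = 25
Expected project duration μ = 25 days. Critical path: Task 1 → Task 4 → Task 6.

Backward pass:
LF_Task 6 = 25; LS_Task 6 = 25−11 = 14
LF_Task 5 = LS_Task 6 = 14; LS_Task 5 = 14−3 = 11
LF_Task 4 = LS_Task 6 = 14; LS_Task 4 = 14−10 = 4
LF_Task 3 = LS_Task 6 = 14; LS_Task 3 = 14−6 = 8
LF_Task 2 = min(LS_Task 3=8, LS_Task 5=11, LS_Task 6=14) = 8; LS_Task 2 = 8−3 = 5
LF_Task 1 = min(LS_Task 4=4, LS_Task 5=11) = 4; LS_Task 1 = 4−4 = 0
Slack_Task 5 = LS_Task 5 − ES_Task 5 = 11 − 4 = 7

7 days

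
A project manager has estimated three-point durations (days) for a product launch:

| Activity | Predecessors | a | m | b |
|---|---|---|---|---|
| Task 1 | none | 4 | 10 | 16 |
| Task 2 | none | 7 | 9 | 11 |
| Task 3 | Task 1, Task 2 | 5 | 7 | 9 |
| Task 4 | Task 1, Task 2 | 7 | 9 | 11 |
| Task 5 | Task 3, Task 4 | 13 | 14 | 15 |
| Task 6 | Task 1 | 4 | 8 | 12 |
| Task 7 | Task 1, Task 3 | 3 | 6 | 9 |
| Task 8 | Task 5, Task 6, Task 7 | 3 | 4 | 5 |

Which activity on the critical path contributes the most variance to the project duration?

Task 1

te_Task 1 = (4 + 4·10 + 16)/6 = 60/6 = 10; σ²_Task 1 = ((16−4)/6)² = 4.000
te_Task 2 = (7 + 4·9 + 11)/6 = 54/6 = 9; σ²_Task 2 = ((11−7)/6)² = 0.444
te_Task 3 = (5 + 4·7 + 9)/6 = 42/6 = 7; σ²_Task 3 = ((9−5)/6)² = 0.444
te_Task 4 = (7 + 4·9 + 11)/6 = 54/6 = 9; σ²_Task 4 = ((11−7)/6)² = 0.444
te_Task 5 = (13 + 4·14 + 15)/6 = 84/6 = 14; σ²_Task 5 = ((15−13)/6)² = 0.111
te_Task 6 = (4 + 4·8 + 12)/6 = 48/6 = 8; σ²_Task 6 = ((12−4)/6)² = 1.778
te_Task 7 = (3 + 4·6 + 9)/6 = 36/6 = 6; σ²_Task 7 = ((9−3)/6)² = 1.000
te_Task 8 = (3 + 4·4 + 5)/6 = 24/6 = 4; σ²_Task 8 = ((5−3)/6)² = 0.111

Forward pass:
ES_Task 1 = 0; EF_Task 1 = 10
ES_Task 2 = 0; EF_Task 2 = 9
ES_Task 3 = max(EF_Task 1=10, EF_Task 2=9) = 10; EF_Task 3 = 10+7 = 17
ES_Task 4 = max(EF_Task 1=10, EF_Task 2=9) = 10; EF_Task 4 = 10+9 = 19
ES_Task 5 = max(EF_Task 3=17, EF_Task 4=19) = 19; EF_Task 5 = 19+14 = 33
ES_Task 6 = 10; EF_Task 6 = 10+8 = 18
ES_Task 7 = max(EF_Task 1=10, EF_Task 3=17) = 17; EF_Task 7 = 17+6 = 23
ES_Task 8 = max(EF_Task 5=33, EF_Task 6=18, EF_Task 7=23) = 33; EF_Task 8 = 33+4 = 37
Expected project duration μ = 37 days. Critical path: Task 1 → Task 4 → Task 5 → Task 8.

Variances on critical path: σ²_Task 1=4.000, σ²_Task 4=0.444, σ²_Task 5=0.111, σ²_Task 8=0.111.
Largest is σ²_Task 1 = 4.000.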